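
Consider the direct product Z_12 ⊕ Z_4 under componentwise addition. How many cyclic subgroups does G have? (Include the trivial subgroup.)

Each element a generates a cyclic subgroup ⟨a⟩; distinct elements may generate the same one (a cyclic group of order d has φ(d) generators).
Cyclic subgroups by order — order 1: 1; order 2: 3; order 3: 1; order 4: 6; order 6: 3; order 12: 6.
Total: 20.

20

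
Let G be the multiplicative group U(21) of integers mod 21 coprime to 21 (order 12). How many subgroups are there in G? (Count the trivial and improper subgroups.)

10

|G| = 12, so by Lagrange every subgroup order divides 12. Divisors: 1, 2, 3, 4, 6, 12.
Subgroups by order — order 1: 1; order 2: 3; order 3: 1; order 4: 1; order 6: 3; order 12: 1.
Total: 1 + 3 + 1 + 1 + 3 + 1 = 10.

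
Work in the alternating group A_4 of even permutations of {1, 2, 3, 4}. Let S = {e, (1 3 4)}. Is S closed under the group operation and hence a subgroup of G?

(1 3 4) ∈ S but its inverse (1 4 3) ∉ S, so S is not a subgroup.

No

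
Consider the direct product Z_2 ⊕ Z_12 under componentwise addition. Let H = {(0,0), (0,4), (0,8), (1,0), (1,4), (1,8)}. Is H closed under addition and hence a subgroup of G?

Yes

|H| = 6 divides |G| = 24, consistent with Lagrange.
H contains the identity, every element's inverse is in H, and H is closed under +: it is a subgroup.
In fact H = ⟨(1,8)⟩.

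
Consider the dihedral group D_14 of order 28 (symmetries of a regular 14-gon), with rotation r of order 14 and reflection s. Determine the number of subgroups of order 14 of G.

3

|G| = 28 and 14 | 28, so subgroups of order 14 are possible by Lagrange.
The subgroups of order 14 are: {e, r, r^2, r^3, r^4, r^5, r^6, r^7, r^8, r^9, r^10, r^11, r^12, r^13}; {e, r^2, r^4, r^6, r^8, r^10, r^12, s, r^2s, r^4s, r^6s, r^8s, r^10s, r^12s}; {e, r^2, r^4, r^6, r^8, r^10, r^12, rs, r^3s, r^5s, r^7s, r^9s, r^11s, r^13s}.
So G has 3 subgroups of order 14.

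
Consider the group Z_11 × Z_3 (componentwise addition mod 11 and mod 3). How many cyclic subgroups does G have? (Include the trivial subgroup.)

4

Group the elements of G by the cyclic subgroup they generate; each cyclic subgroup of order d accounts for φ(d) elements.
Cyclic subgroups by order — order 1: 1; order 3: 1; order 11: 1; order 33: 1.
Total: 4.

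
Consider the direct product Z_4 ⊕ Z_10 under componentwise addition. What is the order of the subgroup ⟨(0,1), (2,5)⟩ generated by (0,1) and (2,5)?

|⟨(0,1)⟩| = 10 and |⟨(2,5)⟩| = 2, so |H| is a multiple of lcm(10, 2) = 10 and divides |G| = 40.
Closing under the operation: H = {(0,0), (0,1), (0,2), (0,3), (0,4), (0,5), (0,6), (0,7), (0,8), (0,9), (2,0), (2,1), (2,2), (2,3), (2,4), (2,5), (2,6), (2,7), (2,8), (2,9)}, so |H| = 20.

20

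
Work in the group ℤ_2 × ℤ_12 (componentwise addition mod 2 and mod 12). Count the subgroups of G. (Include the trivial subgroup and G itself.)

|G| = 24, so by Lagrange every subgroup order divides 24. Divisors: 1, 2, 3, 4, 6, 8, 12, 24.
Subgroups by order — order 1: 1; order 2: 3; order 3: 1; order 4: 3; order 6: 3; order 8: 1; order 12: 3; order 24: 1.
Total: 1 + 3 + 1 + 3 + 3 + 1 + 3 + 1 = 16.

16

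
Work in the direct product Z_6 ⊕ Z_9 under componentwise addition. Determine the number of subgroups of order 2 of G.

|G| = 54 and 2 | 54, so subgroups of order 2 are possible by Lagrange.
The subgroups of order 2 are: {(0,0), (3,0)}.
So G has 1 subgroup of order 2.

1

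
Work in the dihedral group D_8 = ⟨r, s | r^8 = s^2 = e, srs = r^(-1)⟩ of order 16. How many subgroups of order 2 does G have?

9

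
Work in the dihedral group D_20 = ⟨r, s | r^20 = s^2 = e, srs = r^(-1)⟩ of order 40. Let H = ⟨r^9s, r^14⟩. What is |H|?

|⟨r^9s⟩| = 2 and |⟨r^14⟩| = 10, so |H| is a multiple of lcm(2, 10) = 10 and divides |G| = 40.
Closing under the operation: H = {e, r^2, r^4, r^6, r^8, r^10, r^12, r^14, r^16, r^18, rs, r^3s, r^5s, r^7s, r^9s, r^11s, r^13s, r^15s, r^17s, r^19s}, so |H| = 20.

20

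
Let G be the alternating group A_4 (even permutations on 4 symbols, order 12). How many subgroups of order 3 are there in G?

|G| = 12 and 3 | 12, so subgroups of order 3 are possible by Lagrange.
The subgroups of order 3 are: {e, (1 2 3), (1 3 2)}; {e, (1 2 4), (1 4 2)}; {e, (1 3 4), (1 4 3)}; {e, (2 3 4), (2 4 3)}.
So G has 4 subgroups of order 3.

4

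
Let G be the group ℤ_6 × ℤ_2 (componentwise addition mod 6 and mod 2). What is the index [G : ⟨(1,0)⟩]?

|⟨(1,0)⟩| = 6 and |G| = 12.
By Lagrange, [G : H] = |G|/|H| = 12/6 = 2.

2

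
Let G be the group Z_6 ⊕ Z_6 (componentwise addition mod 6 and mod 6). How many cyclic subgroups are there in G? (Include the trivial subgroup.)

20

Each element a generates a cyclic subgroup ⟨a⟩; distinct elements may generate the same one (a cyclic group of order d has φ(d) generators).
Cyclic subgroups by order — order 1: 1; order 2: 3; order 3: 4; order 6: 12.
Total: 20.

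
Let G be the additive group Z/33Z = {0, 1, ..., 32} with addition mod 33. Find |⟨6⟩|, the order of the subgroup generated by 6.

11

In Z/33Z, the order of an element a is n/gcd(a, n).
gcd(6, 33) = 3, so |⟨6⟩| = 33/3 = 11.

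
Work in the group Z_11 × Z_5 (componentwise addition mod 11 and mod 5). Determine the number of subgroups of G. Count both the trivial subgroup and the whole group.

4

|G| = 55, so by Lagrange every subgroup order divides 55. Divisors: 1, 5, 11, 55.
Subgroups by order — order 1: 1; order 5: 1; order 11: 1; order 55: 1.
Total: 1 + 1 + 1 + 1 = 4.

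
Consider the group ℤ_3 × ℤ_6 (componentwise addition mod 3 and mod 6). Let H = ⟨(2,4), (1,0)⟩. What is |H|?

9

|⟨(2,4)⟩| = 3 and |⟨(1,0)⟩| = 3, so |H| is a multiple of lcm(3, 3) = 3 and divides |G| = 18.
Closing under the operation: H = {(0,0), (0,2), (0,4), (1,0), (1,2), (1,4), (2,0), (2,2), (2,4)}, so |H| = 9.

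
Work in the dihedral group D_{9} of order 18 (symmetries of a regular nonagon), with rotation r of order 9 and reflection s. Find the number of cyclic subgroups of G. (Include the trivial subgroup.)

Group the elements of G by the cyclic subgroup they generate; each cyclic subgroup of order d accounts for φ(d) elements.
Cyclic subgroups by order — order 1: 1; order 2: 9; order 3: 1; order 9: 1.
Total: 12.

12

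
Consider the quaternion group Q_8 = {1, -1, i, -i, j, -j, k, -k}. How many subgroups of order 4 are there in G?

3

|G| = 8 and 4 | 8, so subgroups of order 4 are possible by Lagrange.
The subgroups of order 4 are: {1, -1, i, -i}; {1, -1, j, -j}; {1, -1, k, -k}.
So G has 3 subgroups of order 4.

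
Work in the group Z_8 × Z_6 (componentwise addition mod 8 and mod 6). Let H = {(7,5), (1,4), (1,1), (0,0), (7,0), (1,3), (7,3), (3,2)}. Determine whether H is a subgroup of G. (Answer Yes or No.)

(7,0) ∈ H but its inverse (1,0) ∉ H, so H is not a subgroup.

No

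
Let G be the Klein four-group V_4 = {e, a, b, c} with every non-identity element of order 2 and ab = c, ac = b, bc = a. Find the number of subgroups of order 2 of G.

3

|G| = 4 and 2 | 4, so subgroups of order 2 are possible by Lagrange.
The subgroups of order 2 are: {e, a}; {e, b}; {e, c}.
So G has 3 subgroups of order 2.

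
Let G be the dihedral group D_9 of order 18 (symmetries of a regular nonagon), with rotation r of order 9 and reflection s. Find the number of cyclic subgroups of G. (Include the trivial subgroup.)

12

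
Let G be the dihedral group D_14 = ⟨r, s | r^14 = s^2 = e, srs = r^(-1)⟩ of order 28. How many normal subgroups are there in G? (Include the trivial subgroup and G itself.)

G has 28 subgroups. Checking conjugation-invariance by order — order 1: 1/1 normal; order 2: 1/15 normal; order 4: 0/7 normal; order 7: 1/1 normal; order 14: 3/3 normal; order 28: 1/1 normal.
Total normal subgroups: 7.

7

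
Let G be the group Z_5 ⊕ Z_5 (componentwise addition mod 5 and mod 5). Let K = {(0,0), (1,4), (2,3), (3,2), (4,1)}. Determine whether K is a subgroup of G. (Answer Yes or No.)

|K| = 5 divides |G| = 25, consistent with Lagrange.
K contains the identity, every element's inverse is in K, and K is closed under +: it is a subgroup.
In fact K = ⟨(2,3)⟩.

Yes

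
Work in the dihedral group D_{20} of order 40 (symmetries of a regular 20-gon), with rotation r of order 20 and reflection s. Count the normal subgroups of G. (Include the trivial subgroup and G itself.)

9

G has 48 subgroups. Checking conjugation-invariance by order — order 1: 1/1 normal; order 2: 1/21 normal; order 4: 1/11 normal; order 5: 1/1 normal; order 8: 0/5 normal; order 10: 1/5 normal; order 20: 3/3 normal; order 40: 1/1 normal.
Total normal subgroups: 9.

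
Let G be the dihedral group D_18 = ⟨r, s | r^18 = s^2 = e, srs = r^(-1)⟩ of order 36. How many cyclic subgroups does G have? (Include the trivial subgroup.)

24

A cyclic subgroup of order d is generated by each of its φ(d) elements of order d, so the cyclic subgroups of order d number (#elements of order d)/φ(d).
Cyclic subgroups by order — order 1: 1; order 2: 19; order 3: 1; order 6: 1; order 9: 1; order 18: 1.
Total: 24.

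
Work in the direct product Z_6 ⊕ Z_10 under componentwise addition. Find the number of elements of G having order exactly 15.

An element (a,b) has order lcm(ord(a), ord(b)); count pairs with lcm equal to 15.
Enumerating gives 8 such elements.

8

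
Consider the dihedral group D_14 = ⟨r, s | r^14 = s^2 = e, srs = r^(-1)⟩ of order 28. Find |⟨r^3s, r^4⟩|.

14

|⟨r^3s⟩| = 2 and |⟨r^4⟩| = 7, so |H| is a multiple of lcm(2, 7) = 14 and divides |G| = 28.
Closing under the operation: H = {e, r^2, r^4, r^6, r^8, r^10, r^12, rs, r^3s, r^5s, r^7s, r^9s, r^11s, r^13s}, so |H| = 14.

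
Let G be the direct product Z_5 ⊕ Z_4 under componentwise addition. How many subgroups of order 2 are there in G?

1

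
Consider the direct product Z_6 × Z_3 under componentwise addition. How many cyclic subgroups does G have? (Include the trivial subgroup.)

10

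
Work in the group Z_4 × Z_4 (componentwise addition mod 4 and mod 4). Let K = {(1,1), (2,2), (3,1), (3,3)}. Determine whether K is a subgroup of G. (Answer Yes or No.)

No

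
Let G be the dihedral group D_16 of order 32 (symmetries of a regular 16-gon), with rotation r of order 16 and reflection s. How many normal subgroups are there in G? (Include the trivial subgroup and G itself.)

8

G has 36 subgroups. Checking conjugation-invariance by order — order 1: 1/1 normal; order 2: 1/17 normal; order 4: 1/9 normal; order 8: 1/5 normal; order 16: 3/3 normal; order 32: 1/1 normal.
Total normal subgroups: 8.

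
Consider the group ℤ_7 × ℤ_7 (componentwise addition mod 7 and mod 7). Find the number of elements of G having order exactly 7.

An element (a,b) has order lcm(ord(a), ord(b)); count pairs with lcm equal to 7.
Enumerating gives 48 such elements.

48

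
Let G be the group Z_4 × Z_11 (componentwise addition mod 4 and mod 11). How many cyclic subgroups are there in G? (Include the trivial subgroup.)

6

Each element a generates a cyclic subgroup ⟨a⟩; distinct elements may generate the same one (a cyclic group of order d has φ(d) generators).
Cyclic subgroups by order — order 1: 1; order 2: 1; order 4: 1; order 11: 1; order 22: 1; order 44: 1.
Total: 6.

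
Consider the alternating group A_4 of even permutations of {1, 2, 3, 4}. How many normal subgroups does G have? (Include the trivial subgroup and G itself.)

3

G has 10 subgroups. Checking conjugation-invariance by order — order 1: 1/1 normal; order 2: 0/3 normal; order 3: 0/4 normal; order 4: 1/1 normal; order 12: 1/1 normal.
Total normal subgroups: 3.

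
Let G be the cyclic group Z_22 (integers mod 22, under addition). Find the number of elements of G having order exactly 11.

10

In a cyclic group of order 22, the number of elements of order d (for d | 22) is φ(d).
φ(11) = 10.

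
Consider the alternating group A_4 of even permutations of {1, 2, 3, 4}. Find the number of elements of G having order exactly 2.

The elements of order 2 are: (1 2)(3 4), (1 3)(2 4), (1 4)(2 3).
That's 3.

3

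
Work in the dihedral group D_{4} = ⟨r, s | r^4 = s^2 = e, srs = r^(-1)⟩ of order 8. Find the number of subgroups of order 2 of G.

|G| = 8 and 2 | 8, so subgroups of order 2 are possible by Lagrange.
The subgroups of order 2 are: {e, r^2}; {e, r^2s}; {e, r^3s}; {e, rs}; … (5 in all).
So G has 5 subgroups of order 2.

5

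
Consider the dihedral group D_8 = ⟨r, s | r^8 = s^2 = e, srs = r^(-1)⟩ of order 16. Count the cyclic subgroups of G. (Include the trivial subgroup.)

Group the elements of G by the cyclic subgroup they generate; each cyclic subgroup of order d accounts for φ(d) elements.
Cyclic subgroups by order — order 1: 1; order 2: 9; order 4: 1; order 8: 1.
Total: 12.

12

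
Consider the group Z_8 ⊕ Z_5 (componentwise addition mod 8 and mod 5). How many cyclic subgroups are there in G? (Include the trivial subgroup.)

Group the elements of G by the cyclic subgroup they generate; each cyclic subgroup of order d accounts for φ(d) elements.
Cyclic subgroups by order — order 1: 1; order 2: 1; order 4: 1; order 5: 1; order 8: 1; order 10: 1; order 20: 1; order 40: 1.
Total: 8.

8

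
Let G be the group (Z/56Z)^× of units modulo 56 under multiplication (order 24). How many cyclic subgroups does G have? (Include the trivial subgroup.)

16

Each element a generates a cyclic subgroup ⟨a⟩; distinct elements may generate the same one (a cyclic group of order d has φ(d) generators).
Cyclic subgroups by order — order 1: 1; order 2: 7; order 3: 1; order 6: 7.
Total: 16.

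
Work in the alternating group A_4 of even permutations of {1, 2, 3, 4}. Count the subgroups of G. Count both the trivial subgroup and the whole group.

|G| = 12, so by Lagrange every subgroup order divides 12. Divisors: 1, 2, 3, 4, 6, 12.
Subgroups by order — order 1: 1; order 2: 3; order 3: 4; order 4: 1; order 6: 0; order 12: 1.
Total: 1 + 3 + 4 + 1 + 0 + 1 = 10.

10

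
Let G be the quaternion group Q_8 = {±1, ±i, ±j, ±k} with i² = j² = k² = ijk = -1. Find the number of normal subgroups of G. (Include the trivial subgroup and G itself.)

G has 6 subgroups. Checking conjugation-invariance by order — order 1: 1/1 normal; order 2: 1/1 normal; order 4: 3/3 normal; order 8: 1/1 normal.
Total normal subgroups: 6.

6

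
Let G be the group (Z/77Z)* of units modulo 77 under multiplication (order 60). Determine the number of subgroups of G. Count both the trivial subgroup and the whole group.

|G| = 60, so by Lagrange every subgroup order divides 60. Divisors: 1, 2, 3, 4, 5, 6, 10, 12, 15, 20, 30, 60.
Subgroups by order — order 1: 1; order 2: 3; order 3: 1; order 4: 1; order 5: 1; order 6: 3; order 10: 3; order 12: 1; order 15: 1; order 20: 1; order 30: 3; order 60: 1.
Total: 1 + 3 + 1 + 1 + 1 + 3 + 3 + 1 + 1 + 1 + 3 + 1 = 20.

20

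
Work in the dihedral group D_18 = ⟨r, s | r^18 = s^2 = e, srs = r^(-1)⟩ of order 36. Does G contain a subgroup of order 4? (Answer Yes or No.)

4 | 36. A subgroup of order 4 is {e, r^9, rs, r^10s}.

Yes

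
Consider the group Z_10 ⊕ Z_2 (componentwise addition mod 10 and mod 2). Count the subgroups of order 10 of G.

3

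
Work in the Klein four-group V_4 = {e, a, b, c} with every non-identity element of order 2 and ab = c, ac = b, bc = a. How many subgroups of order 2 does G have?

3

|G| = 4 and 2 | 4, so subgroups of order 2 are possible by Lagrange.
The subgroups of order 2 are: {e, a}; {e, b}; {e, c}.
So G has 3 subgroups of order 2.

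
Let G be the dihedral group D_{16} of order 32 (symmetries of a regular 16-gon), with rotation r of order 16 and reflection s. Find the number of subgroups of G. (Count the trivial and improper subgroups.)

|G| = 32, so by Lagrange every subgroup order divides 32. Divisors: 1, 2, 4, 8, 16, 32.
Subgroups by order — order 1: 1; order 2: 17; order 4: 9; order 8: 5; order 16: 3; order 32: 1.
Total: 1 + 17 + 9 + 5 + 3 + 1 = 36.

36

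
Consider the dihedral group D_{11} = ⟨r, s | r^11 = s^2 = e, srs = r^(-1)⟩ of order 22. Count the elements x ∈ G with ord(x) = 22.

0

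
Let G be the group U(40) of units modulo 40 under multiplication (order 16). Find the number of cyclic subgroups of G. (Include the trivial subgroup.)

Group the elements of G by the cyclic subgroup they generate; each cyclic subgroup of order d accounts for φ(d) elements.
Cyclic subgroups by order — order 1: 1; order 2: 7; order 4: 4.
Total: 12.

12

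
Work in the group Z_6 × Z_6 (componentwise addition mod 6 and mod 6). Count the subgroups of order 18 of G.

3

|G| = 36 and 18 | 36, so subgroups of order 18 are possible by Lagrange.
The subgroups of order 18 are: {(0,0), (0,1), (0,2), (0,3), (0,4), (0,5), (2,0), (2,1), (2,2), (2,3), (2,4), (2,5), (4,0), (4,1), (4,2), (4,3), (4,4), (4,5)}; {(0,0), (0,2), (0,4), (1,0), (1,2), (1,4), (2,0), (2,2), (2,4), (3,0), (3,2), (3,4), (4,0), (4,2), (4,4), (5,0), (5,2), (5,4)}; {(0,0), (0,2), (0,4), (1,1), (1,3), (1,5), (2,0), (2,2), (2,4), (3,1), (3,3), (3,5), (4,0), (4,2), (4,4), (5,1), (5,3), (5,5)}.
So G has 3 subgroups of order 18.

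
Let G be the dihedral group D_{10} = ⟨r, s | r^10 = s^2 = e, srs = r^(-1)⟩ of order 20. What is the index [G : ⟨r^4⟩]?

4

|⟨r^4⟩| = 5 and |G| = 20.
By Lagrange, [G : H] = |G|/|H| = 20/5 = 4.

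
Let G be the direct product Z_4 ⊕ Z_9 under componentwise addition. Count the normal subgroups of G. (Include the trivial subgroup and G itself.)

9

G is abelian, so every subgroup is normal.
G has 9 subgroups in total, hence 9 normal subgroups.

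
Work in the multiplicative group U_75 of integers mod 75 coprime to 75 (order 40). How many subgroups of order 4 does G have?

|G| = 40 and 4 | 40, so subgroups of order 4 are possible by Lagrange.
The subgroups of order 4 are: {1, 26, 49, 74}; {1, 32, 49, 68}; {1, 7, 43, 49}.
So G has 3 subgroups of order 4.

3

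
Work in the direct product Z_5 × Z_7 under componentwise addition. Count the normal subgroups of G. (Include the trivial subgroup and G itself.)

G is abelian, so every subgroup is normal.
G has 4 subgroups in total, hence 4 normal subgroups.

4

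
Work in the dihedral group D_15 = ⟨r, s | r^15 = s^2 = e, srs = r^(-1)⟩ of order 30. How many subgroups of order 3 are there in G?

1

|G| = 30 and 3 | 30, so subgroups of order 3 are possible by Lagrange.
The subgroups of order 3 are: {e, r^5, r^10}.
So G has 1 subgroup of order 3.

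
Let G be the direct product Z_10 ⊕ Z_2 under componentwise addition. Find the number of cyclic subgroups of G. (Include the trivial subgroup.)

Each element a generates a cyclic subgroup ⟨a⟩; distinct elements may generate the same one (a cyclic group of order d has φ(d) generators).
Cyclic subgroups by order — order 1: 1; order 2: 3; order 5: 1; order 10: 3.
Total: 8.

8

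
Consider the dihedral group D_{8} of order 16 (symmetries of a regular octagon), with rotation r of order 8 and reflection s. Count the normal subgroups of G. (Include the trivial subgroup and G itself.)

G has 19 subgroups. Checking conjugation-invariance by order — order 1: 1/1 normal; order 2: 1/9 normal; order 4: 1/5 normal; order 8: 3/3 normal; order 16: 1/1 normal.
Total normal subgroups: 7.

7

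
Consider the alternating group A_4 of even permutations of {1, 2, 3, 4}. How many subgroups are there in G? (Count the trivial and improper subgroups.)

|G| = 12, so by Lagrange every subgroup order divides 12. Divisors: 1, 2, 3, 4, 6, 12.
Subgroups by order — order 1: 1; order 2: 3; order 3: 4; order 4: 1; order 6: 0; order 12: 1.
Total: 1 + 3 + 4 + 1 + 0 + 1 = 10.

10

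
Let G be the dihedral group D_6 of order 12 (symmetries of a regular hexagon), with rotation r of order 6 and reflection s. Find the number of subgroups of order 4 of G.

3

|G| = 12 and 4 | 12, so subgroups of order 4 are possible by Lagrange.
The subgroups of order 4 are: {e, r^3, r^2s, r^5s}; {e, r^3, s, r^3s}; {e, r^3, rs, r^4s}.
So G has 3 subgroups of order 4.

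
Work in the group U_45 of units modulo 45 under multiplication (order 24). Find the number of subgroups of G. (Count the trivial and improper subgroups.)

16

|G| = 24, so by Lagrange every subgroup order divides 24. Divisors: 1, 2, 3, 4, 6, 8, 12, 24.
Subgroups by order — order 1: 1; order 2: 3; order 3: 1; order 4: 3; order 6: 3; order 8: 1; order 12: 3; order 24: 1.
Total: 1 + 3 + 1 + 3 + 3 + 1 + 3 + 1 = 16.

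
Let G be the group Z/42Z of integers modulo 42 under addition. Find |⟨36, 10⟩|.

21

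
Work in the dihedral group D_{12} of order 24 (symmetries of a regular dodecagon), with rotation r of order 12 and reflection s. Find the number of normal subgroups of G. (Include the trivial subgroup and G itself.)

9

G has 34 subgroups. Checking conjugation-invariance by order — order 1: 1/1 normal; order 2: 1/13 normal; order 3: 1/1 normal; order 4: 1/7 normal; order 6: 1/5 normal; order 8: 0/3 normal; order 12: 3/3 normal; order 24: 1/1 normal.
Total normal subgroups: 9.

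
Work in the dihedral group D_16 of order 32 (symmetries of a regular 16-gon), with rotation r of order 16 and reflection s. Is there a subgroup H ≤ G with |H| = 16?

16 | 32. A subgroup of order 16 is {e, r, r^2, r^3, r^4, r^5, r^6, r^7, r^8, r^9, r^10, r^11, r^12, r^13, r^14, r^15}.

Yes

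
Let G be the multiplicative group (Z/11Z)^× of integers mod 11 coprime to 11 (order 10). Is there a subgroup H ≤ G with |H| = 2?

2 | 10. A subgroup of order 2 is {1, 10}.

Yes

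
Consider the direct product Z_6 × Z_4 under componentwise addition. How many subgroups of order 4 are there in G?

3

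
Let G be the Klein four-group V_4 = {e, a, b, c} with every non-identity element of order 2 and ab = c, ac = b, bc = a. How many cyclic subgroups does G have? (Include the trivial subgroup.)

4

Each element a generates a cyclic subgroup ⟨a⟩; distinct elements may generate the same one (a cyclic group of order d has φ(d) generators).
Cyclic subgroups by order — order 1: 1; order 2: 3.
Total: 4.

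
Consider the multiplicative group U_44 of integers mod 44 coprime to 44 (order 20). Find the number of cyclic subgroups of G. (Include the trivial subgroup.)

Group the elements of G by the cyclic subgroup they generate; each cyclic subgroup of order d accounts for φ(d) elements.
Cyclic subgroups by order — order 1: 1; order 2: 3; order 5: 1; order 10: 3.
Total: 8.

8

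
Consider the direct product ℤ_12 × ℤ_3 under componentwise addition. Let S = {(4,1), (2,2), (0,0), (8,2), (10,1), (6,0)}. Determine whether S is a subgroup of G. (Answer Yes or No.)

Yes

|S| = 6 divides |G| = 36, consistent with Lagrange.
S contains the identity, every element's inverse is in S, and S is closed under +: it is a subgroup.
In fact S = ⟨(10,1)⟩.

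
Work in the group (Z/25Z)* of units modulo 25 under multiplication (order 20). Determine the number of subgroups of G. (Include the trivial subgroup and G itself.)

6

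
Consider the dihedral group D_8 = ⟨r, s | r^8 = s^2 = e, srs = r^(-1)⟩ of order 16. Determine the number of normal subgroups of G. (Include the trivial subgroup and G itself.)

7

G has 19 subgroups. Checking conjugation-invariance by order — order 1: 1/1 normal; order 2: 1/9 normal; order 4: 1/5 normal; order 8: 3/3 normal; order 16: 1/1 normal.
Total normal subgroups: 7.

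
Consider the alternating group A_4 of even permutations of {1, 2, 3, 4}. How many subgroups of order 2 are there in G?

|G| = 12 and 2 | 12, so subgroups of order 2 are possible by Lagrange.
The subgroups of order 2 are: {e, (1 2)(3 4)}; {e, (1 3)(2 4)}; {e, (1 4)(2 3)}.
So G has 3 subgroups of order 2.

3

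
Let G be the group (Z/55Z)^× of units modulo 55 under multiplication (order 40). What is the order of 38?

Compute successive powers of 38 mod 55: 38, 14, 37, 31, 23, 49, 47, 26, …; 38^20 ≡ 1 (mod 55).
So |⟨38⟩| = 20.

20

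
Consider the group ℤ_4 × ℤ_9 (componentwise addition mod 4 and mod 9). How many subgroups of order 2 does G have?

|G| = 36 and 2 | 36, so subgroups of order 2 are possible by Lagrange.
The subgroups of order 2 are: {(0,0), (2,0)}.
So G has 1 subgroup of order 2.

1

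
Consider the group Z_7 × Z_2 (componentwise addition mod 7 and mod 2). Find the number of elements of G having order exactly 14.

6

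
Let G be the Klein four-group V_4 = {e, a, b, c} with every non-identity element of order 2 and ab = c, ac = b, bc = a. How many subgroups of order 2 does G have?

3

|G| = 4 and 2 | 4, so subgroups of order 2 are possible by Lagrange.
The subgroups of order 2 are: {e, a}; {e, b}; {e, c}.
So G has 3 subgroups of order 2.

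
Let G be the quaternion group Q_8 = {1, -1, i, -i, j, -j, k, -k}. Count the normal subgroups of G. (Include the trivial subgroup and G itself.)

G has 6 subgroups. Checking conjugation-invariance by order — order 1: 1/1 normal; order 2: 1/1 normal; order 4: 3/3 normal; order 8: 1/1 normal.
Total normal subgroups: 6.

6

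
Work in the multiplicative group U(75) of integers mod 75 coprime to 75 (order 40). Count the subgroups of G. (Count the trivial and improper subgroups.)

16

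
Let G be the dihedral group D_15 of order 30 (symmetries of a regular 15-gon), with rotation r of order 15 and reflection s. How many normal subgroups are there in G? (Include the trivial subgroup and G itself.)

G has 28 subgroups. Checking conjugation-invariance by order — order 1: 1/1 normal; order 2: 0/15 normal; order 3: 1/1 normal; order 5: 1/1 normal; order 6: 0/5 normal; order 10: 0/3 normal; order 15: 1/1 normal; order 30: 1/1 normal.
Total normal subgroups: 5.

5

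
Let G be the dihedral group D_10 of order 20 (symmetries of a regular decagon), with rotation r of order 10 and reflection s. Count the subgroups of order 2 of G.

|G| = 20 and 2 | 20, so subgroups of order 2 are possible by Lagrange.
The subgroups of order 2 are: {e, r^2s}; {e, r^3s}; {e, r^4s}; {e, r^5}; … (11 in all).
So G has 11 subgroups of order 2.

11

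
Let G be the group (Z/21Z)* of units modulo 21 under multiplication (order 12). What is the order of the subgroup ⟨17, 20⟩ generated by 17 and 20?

|⟨17⟩| = 6 and |⟨20⟩| = 2, so |H| is a multiple of lcm(6, 2) = 6 and divides |G| = 12.
Closing under the operation: H = {1, 4, 5, 16, 17, 20}, so |H| = 6.

6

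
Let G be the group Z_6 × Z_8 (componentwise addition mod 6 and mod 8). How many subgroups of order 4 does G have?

3

|G| = 48 and 4 | 48, so subgroups of order 4 are possible by Lagrange.
The subgroups of order 4 are: {(0,0), (0,2), (0,4), (0,6)}; {(0,0), (0,4), (3,0), (3,4)}; {(0,0), (0,4), (3,2), (3,6)}.
So G has 3 subgroups of order 4.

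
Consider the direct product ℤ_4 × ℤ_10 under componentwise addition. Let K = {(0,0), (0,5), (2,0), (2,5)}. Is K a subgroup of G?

|K| = 4 divides |G| = 40, consistent with Lagrange.
K contains the identity, every element's inverse is in K, and K is closed under +: it is a subgroup.

Yes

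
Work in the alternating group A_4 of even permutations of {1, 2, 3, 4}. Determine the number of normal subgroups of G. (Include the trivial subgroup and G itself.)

G has 10 subgroups. Checking conjugation-invariance by order — order 1: 1/1 normal; order 2: 0/3 normal; order 3: 0/4 normal; order 4: 1/1 normal; order 12: 1/1 normal.
Total normal subgroups: 3.

3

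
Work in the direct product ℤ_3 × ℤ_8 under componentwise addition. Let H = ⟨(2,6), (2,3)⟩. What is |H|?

|⟨(2,6)⟩| = 12 and |⟨(2,3)⟩| = 24, so |H| is a multiple of lcm(12, 24) = 24 and divides |G| = 24.
Closing {(2,6), (2,3)} under the group operation gives all of G, so |H| = 24.

24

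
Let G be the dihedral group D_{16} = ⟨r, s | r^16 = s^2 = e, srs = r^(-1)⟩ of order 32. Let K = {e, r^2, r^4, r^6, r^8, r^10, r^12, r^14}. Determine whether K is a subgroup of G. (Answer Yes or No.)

|K| = 8 divides |G| = 32, consistent with Lagrange.
K contains the identity, every element's inverse is in K, and K is closed under ·: it is a subgroup.
In fact K = ⟨r^2⟩.

Yes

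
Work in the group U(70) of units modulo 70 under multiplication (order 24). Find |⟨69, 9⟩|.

12

|⟨69⟩| = 2 and |⟨9⟩| = 6, so |H| is a multiple of lcm(2, 6) = 6 and divides |G| = 24.
Closing under the operation: H = {1, 9, 11, 19, 29, 31, 39, 41, 51, 59, 61, 69}, so |H| = 12.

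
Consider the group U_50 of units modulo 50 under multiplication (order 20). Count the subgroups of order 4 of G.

|G| = 20 and 4 | 20, so subgroups of order 4 are possible by Lagrange.
The subgroups of order 4 are: {1, 7, 43, 49}.
So G has 1 subgroup of order 4.

1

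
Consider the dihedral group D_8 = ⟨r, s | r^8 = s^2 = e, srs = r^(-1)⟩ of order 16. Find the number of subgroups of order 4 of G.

5

|G| = 16 and 4 | 16, so subgroups of order 4 are possible by Lagrange.
The subgroups of order 4 are: {e, r^2, r^4, r^6}; {e, r^4, r^2s, r^6s}; {e, r^4, r^3s, r^7s}; {e, r^4, s, r^4s}; … (5 in all).
So G has 5 subgroups of order 4.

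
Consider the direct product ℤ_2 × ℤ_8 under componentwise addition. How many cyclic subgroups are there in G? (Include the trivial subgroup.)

Group the elements of G by the cyclic subgroup they generate; each cyclic subgroup of order d accounts for φ(d) elements.
Cyclic subgroups by order — order 1: 1; order 2: 3; order 4: 2; order 8: 2.
Total: 8.

8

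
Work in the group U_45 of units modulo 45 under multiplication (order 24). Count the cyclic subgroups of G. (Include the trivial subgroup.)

12

Group the elements of G by the cyclic subgroup they generate; each cyclic subgroup of order d accounts for φ(d) elements.
Cyclic subgroups by order — order 1: 1; order 2: 3; order 3: 1; order 4: 2; order 6: 3; order 12: 2.
Total: 12.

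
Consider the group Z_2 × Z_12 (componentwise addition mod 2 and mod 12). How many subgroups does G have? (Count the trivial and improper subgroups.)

|G| = 24, so by Lagrange every subgroup order divides 24. Divisors: 1, 2, 3, 4, 6, 8, 12, 24.
Subgroups by order — order 1: 1; order 2: 3; order 3: 1; order 4: 3; order 6: 3; order 8: 1; order 12: 3; order 24: 1.
Total: 1 + 3 + 1 + 3 + 3 + 1 + 3 + 1 = 16.

16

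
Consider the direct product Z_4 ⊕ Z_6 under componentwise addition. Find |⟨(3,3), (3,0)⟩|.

8

|⟨(3,3)⟩| = 4 and |⟨(3,0)⟩| = 4, so |H| is a multiple of lcm(4, 4) = 4 and divides |G| = 24.
Closing under the operation: H = {(0,0), (0,3), (1,0), (1,3), (2,0), (2,3), (3,0), (3,3)}, so |H| = 8.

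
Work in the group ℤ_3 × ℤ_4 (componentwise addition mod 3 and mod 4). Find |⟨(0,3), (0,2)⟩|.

|⟨(0,3)⟩| = 4 and |⟨(0,2)⟩| = 2, so |H| is a multiple of lcm(4, 2) = 4 and divides |G| = 12.
Closing under the operation: H = {(0,0), (0,1), (0,2), (0,3)}, so |H| = 4.

4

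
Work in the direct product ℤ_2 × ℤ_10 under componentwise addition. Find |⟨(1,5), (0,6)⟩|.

|⟨(1,5)⟩| = 2 and |⟨(0,6)⟩| = 5, so |H| is a multiple of lcm(2, 5) = 10 and divides |G| = 20.
Closing under the operation: H = {(0,0), (0,2), (0,4), (0,6), (0,8), (1,1), (1,3), (1,5), (1,7), (1,9)}, so |H| = 10.

10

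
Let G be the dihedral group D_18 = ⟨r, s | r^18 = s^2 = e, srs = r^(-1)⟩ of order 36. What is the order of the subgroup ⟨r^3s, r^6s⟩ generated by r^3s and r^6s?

|⟨r^3s⟩| = 2 and |⟨r^6s⟩| = 2, so |H| is a multiple of lcm(2, 2) = 2 and divides |G| = 36.
Closing under the operation: H = {e, r^3, r^6, r^9, r^12, r^15, s, r^3s, r^6s, r^9s, r^12s, r^15s}, so |H| = 12.

12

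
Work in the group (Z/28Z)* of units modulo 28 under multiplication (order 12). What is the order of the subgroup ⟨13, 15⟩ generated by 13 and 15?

4

|⟨13⟩| = 2 and |⟨15⟩| = 2, so |H| is a multiple of lcm(2, 2) = 2 and divides |G| = 12.
Closing under the operation: H = {1, 13, 15, 27}, so |H| = 4.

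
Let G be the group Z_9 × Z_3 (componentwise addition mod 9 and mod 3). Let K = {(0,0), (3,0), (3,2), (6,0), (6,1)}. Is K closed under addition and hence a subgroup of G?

No

|K| = 5 does not divide |G| = 27, so by Lagrange K is not a subgroup.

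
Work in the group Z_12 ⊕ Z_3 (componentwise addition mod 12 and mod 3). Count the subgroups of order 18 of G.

1

|G| = 36 and 18 | 36, so subgroups of order 18 are possible by Lagrange.
The subgroups of order 18 are: {(0,0), (0,1), (0,2), (2,0), (2,1), (2,2), (4,0), (4,1), (4,2), (6,0), (6,1), (6,2), (8,0), (8,1), (8,2), (10,0), (10,1), (10,2)}.
So G has 1 subgroup of order 18.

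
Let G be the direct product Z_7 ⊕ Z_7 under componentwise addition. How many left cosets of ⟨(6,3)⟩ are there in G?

7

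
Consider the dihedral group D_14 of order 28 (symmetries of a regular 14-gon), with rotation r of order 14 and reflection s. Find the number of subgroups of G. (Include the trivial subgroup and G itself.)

|G| = 28, so by Lagrange every subgroup order divides 28. Divisors: 1, 2, 4, 7, 14, 28.
Subgroups by order — order 1: 1; order 2: 15; order 4: 7; order 7: 1; order 14: 3; order 28: 1.
Total: 1 + 15 + 7 + 1 + 3 + 1 = 28.

28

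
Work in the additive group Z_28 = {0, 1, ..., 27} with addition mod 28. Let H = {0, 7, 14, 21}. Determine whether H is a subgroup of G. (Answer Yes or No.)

|H| = 4 divides |G| = 28, consistent with Lagrange.
H contains the identity, every element's inverse is in H, and H is closed under +: it is a subgroup.
In fact H = ⟨21⟩.

Yes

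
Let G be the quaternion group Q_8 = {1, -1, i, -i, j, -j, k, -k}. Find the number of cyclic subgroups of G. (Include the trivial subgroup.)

A cyclic subgroup of order d is generated by each of its φ(d) elements of order d, so the cyclic subgroups of order d number (#elements of order d)/φ(d).
Cyclic subgroups by order — order 1: 1; order 2: 1; order 4: 3.
Total: 5.

5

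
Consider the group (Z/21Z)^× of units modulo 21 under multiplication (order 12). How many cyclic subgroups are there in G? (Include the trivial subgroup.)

Group the elements of G by the cyclic subgroup they generate; each cyclic subgroup of order d accounts for φ(d) elements.
Cyclic subgroups by order — order 1: 1; order 2: 3; order 3: 1; order 6: 3.
Total: 8.

8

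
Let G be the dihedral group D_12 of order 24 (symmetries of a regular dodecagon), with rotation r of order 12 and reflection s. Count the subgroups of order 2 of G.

13

|G| = 24 and 2 | 24, so subgroups of order 2 are possible by Lagrange.
The subgroups of order 2 are: {e, r^10s}; {e, r^11s}; {e, r^2s}; {e, r^3s}; … (13 in all).
So G has 13 subgroups of order 2.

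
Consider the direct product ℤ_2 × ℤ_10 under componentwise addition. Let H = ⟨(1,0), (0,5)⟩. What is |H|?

4

|⟨(1,0)⟩| = 2 and |⟨(0,5)⟩| = 2, so |H| is a multiple of lcm(2, 2) = 2 and divides |G| = 20.
Closing under the operation: H = {(0,0), (0,5), (1,0), (1,5)}, so |H| = 4.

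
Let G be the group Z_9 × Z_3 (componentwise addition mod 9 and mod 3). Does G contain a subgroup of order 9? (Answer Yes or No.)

Yes

9 | 27. A subgroup of order 9 is {(0,0), (0,1), (0,2), (3,0), (3,1), (3,2), (6,0), (6,1), (6,2)}.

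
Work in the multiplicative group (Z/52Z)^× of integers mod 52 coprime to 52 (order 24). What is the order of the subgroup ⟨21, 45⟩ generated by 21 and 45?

|⟨21⟩| = 4 and |⟨45⟩| = 12, so |H| is a multiple of lcm(4, 12) = 12 and divides |G| = 24.
Closing under the operation: H = {1, 5, 9, 17, 21, 25, 29, 33, 37, 41, 45, 49}, so |H| = 12.

12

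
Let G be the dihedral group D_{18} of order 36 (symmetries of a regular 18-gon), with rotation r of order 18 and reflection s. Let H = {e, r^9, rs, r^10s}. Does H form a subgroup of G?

|H| = 4 divides |G| = 36, consistent with Lagrange.
H contains the identity, every element's inverse is in H, and H is closed under ·: it is a subgroup.

Yes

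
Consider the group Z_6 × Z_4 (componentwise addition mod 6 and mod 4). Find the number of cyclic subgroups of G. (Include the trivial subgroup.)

Group the elements of G by the cyclic subgroup they generate; each cyclic subgroup of order d accounts for φ(d) elements.
Cyclic subgroups by order — order 1: 1; order 2: 3; order 3: 1; order 4: 2; order 6: 3; order 12: 2.
Total: 12.

12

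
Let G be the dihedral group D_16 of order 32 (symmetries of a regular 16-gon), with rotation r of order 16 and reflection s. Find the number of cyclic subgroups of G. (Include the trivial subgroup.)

21

Each element a generates a cyclic subgroup ⟨a⟩; distinct elements may generate the same one (a cyclic group of order d has φ(d) generators).
Cyclic subgroups by order — order 1: 1; order 2: 17; order 4: 1; order 8: 1; order 16: 1.
Total: 21.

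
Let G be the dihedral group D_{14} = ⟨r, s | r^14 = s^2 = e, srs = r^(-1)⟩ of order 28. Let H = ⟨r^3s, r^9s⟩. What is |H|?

|⟨r^3s⟩| = 2 and |⟨r^9s⟩| = 2, so |H| is a multiple of lcm(2, 2) = 2 and divides |G| = 28.
Closing under the operation: H = {e, r^2, r^4, r^6, r^8, r^10, r^12, rs, r^3s, r^5s, r^7s, r^9s, r^11s, r^13s}, so |H| = 14.

14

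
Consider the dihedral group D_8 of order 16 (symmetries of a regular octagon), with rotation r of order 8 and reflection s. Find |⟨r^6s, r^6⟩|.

8

|⟨r^6s⟩| = 2 and |⟨r^6⟩| = 4, so |H| is a multiple of lcm(2, 4) = 4 and divides |G| = 16.
Closing under the operation: H = {e, r^2, r^4, r^6, s, r^2s, r^4s, r^6s}, so |H| = 8.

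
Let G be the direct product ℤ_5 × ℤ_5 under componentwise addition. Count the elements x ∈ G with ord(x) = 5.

24

An element (a,b) has order lcm(ord(a), ord(b)); count pairs with lcm equal to 5.
Enumerating gives 24 such elements.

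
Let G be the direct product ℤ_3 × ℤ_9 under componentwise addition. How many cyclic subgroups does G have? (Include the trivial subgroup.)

Each element a generates a cyclic subgroup ⟨a⟩; distinct elements may generate the same one (a cyclic group of order d has φ(d) generators).
Cyclic subgroups by order — order 1: 1; order 3: 4; order 9: 3.
Total: 8.

8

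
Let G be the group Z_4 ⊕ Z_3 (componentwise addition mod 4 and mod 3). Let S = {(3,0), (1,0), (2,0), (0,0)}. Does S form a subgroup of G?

|S| = 4 divides |G| = 12, consistent with Lagrange.
S contains the identity, every element's inverse is in S, and S is closed under +: it is a subgroup.
In fact S = ⟨(1,0)⟩.

Yes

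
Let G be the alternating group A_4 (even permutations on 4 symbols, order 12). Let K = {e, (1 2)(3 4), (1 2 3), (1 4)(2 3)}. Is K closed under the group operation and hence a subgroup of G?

(1 2 3) ∈ K but its inverse (1 3 2) ∉ K, so K is not a subgroup.

No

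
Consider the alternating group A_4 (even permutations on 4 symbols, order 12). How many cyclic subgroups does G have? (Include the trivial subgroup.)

Each element a generates a cyclic subgroup ⟨a⟩; distinct elements may generate the same one (a cyclic group of order d has φ(d) generators).
Cyclic subgroups by order — order 1: 1; order 2: 3; order 3: 4.
Total: 8.

8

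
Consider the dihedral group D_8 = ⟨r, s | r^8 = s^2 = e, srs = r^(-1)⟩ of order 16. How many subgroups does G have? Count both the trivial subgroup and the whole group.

19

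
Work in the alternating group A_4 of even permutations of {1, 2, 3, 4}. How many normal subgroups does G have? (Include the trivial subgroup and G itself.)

3

G has 10 subgroups. Checking conjugation-invariance by order — order 1: 1/1 normal; order 2: 0/3 normal; order 3: 0/4 normal; order 4: 1/1 normal; order 12: 1/1 normal.
Total normal subgroups: 3.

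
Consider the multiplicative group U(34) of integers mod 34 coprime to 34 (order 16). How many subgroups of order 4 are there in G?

|G| = 16 and 4 | 16, so subgroups of order 4 are possible by Lagrange.
The subgroups of order 4 are: {1, 13, 21, 33}.
So G has 1 subgroup of order 4.

1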